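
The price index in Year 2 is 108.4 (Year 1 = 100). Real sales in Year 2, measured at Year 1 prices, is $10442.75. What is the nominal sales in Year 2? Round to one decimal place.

Nominal = Real × (Index/100) = 10442.75 × (108.4/100)
        = 10442.75 × 1.084 = 11319.9410

11319.9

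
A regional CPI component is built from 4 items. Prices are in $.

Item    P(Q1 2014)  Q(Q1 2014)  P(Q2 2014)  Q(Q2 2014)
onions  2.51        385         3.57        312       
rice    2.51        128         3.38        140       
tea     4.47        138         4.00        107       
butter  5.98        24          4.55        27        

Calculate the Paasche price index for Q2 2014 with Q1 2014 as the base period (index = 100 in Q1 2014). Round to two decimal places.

120.49

Paasche price index uses current-period quantities as weights.
ΣP(Q2 2014)·Q(Q2 2014) = 3.57×312 + 3.38×140 + 4.00×107 + 4.55×27 = 1113.84 + 473.2 + 428 + 122.85 = 2137.89
ΣP(Q1 2014)·Q(Q2 2014) = 2.51×312 + 2.51×140 + 4.47×107 + 5.98×27 = 783.12 + 351.4 + 478.29 + 161.46 = 1774.27
Index = 2137.89 / 1774.27 × 100 = 120.4941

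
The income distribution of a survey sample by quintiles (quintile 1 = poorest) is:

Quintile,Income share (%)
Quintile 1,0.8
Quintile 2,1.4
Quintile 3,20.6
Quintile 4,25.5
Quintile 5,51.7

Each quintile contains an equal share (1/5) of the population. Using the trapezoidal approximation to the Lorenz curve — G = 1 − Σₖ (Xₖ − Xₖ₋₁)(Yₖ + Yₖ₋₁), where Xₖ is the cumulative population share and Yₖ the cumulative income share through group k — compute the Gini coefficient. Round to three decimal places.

Cumulative income shares Yₖ: 0.0080, 0.0220, 0.2280, 0.4830, 1.0000
Σ (Xₖ−Xₖ₋₁)(Yₖ+Yₖ₋₁) = (1/5)(0.0080+0.0000) + (1/5)(0.0220+0.0080) + (1/5)(0.2280+0.0220) + (1/5)(0.4830+0.2280) + (1/5)(1.0000+0.4830)
  = 0.0016 + 0.0060 + 0.0500 + 0.1422 + 0.2966 = 0.4964
G = 1 − 0.4964 = 0.5036

0.504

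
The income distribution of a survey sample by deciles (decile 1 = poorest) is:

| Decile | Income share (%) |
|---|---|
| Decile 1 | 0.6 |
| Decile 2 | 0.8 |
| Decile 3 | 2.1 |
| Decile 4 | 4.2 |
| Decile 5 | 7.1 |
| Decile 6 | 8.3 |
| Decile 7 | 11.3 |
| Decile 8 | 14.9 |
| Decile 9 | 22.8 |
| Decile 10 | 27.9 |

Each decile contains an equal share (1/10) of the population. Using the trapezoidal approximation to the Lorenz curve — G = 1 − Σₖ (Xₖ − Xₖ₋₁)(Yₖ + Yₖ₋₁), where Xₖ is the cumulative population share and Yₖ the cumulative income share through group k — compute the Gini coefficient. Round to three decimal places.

Cumulative income shares Yₖ: 0.0060, 0.0140, 0.0350, 0.0770, 0.1480, 0.2310, 0.3440, 0.4930, 0.7210, 1.0000
Σ (Xₖ−Xₖ₋₁)(Yₖ+Yₖ₋₁) = (1/10)(0.0060+0.0000) + (1/10)(0.0140+0.0060) + (1/10)(0.0350+0.0140) + (1/10)(0.0770+0.0350) + (1/10)(0.1480+0.0770) + (1/10)(0.2310+0.1480) + (1/10)(0.3440+0.2310) + (1/10)(0.4930+0.3440) + (1/10)(0.7210+0.4930) + (1/10)(1.0000+0.7210)
  = 0.0006 + 0.0020 + 0.0049 + 0.0112 + 0.0225 + 0.0379 + 0.0575 + 0.0837 + 0.1214 + 0.1721 = 0.5138
G = 1 − 0.5138 = 0.4862

0.486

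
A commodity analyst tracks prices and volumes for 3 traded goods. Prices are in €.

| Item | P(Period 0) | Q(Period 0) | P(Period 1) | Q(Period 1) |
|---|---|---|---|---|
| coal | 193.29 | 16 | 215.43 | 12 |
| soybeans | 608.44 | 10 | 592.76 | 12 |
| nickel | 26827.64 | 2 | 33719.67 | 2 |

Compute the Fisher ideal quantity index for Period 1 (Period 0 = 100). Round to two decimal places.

Laspeyres component (base-period weights):
ΣP(Period 0)Q(Period 1) = 193.29×12 + 608.44×12 + 26827.64×2 = 2319.48 + 7301.28 + 53655.28 = 63276.04
ΣP(Period 0)Q(Period 0) = 193.29×16 + 608.44×10 + 26827.64×2 = 3092.64 + 6084.4 + 53655.28 = 62832.32
L = 63276.04 / 62832.32 × 100 = 100.7062
Paasche component (current-period weights):
ΣP(Period 1)Q(Period 1) = 215.43×12 + 592.76×12 + 33719.67×2 = 2585.16 + 7113.12 + 67439.34 = 77137.62
ΣP(Period 1)Q(Period 0) = 215.43×16 + 592.76×10 + 33719.67×2 = 3446.88 + 5927.6 + 67439.34 = 76813.82
P = 77137.62 / 76813.82 × 100 = 100.4215
Fisher = √(L × P) = √(100.7062 × 100.4215) = 100.5638

100.56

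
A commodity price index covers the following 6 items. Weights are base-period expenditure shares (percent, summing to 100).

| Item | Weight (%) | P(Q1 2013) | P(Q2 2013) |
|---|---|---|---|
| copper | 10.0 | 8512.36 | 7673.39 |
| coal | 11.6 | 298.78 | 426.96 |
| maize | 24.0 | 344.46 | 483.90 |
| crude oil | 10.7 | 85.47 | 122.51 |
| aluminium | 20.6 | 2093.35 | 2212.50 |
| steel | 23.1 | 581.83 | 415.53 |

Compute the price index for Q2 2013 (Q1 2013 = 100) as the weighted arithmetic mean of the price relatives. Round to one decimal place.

copper: 10.0 × (7673.39/8512.36) = 10.0 × 0.901441 = 9.0144
coal: 11.6 × (426.96/298.78) = 11.6 × 1.429011 = 16.5765
maize: 24.0 × (483.90/344.46) = 24.0 × 1.404808 = 33.7154
crude oil: 10.7 × (122.51/85.47) = 10.7 × 1.433368 = 15.3370
aluminium: 20.6 × (2212.50/2093.35) = 20.6 × 1.056918 = 21.7725
steel: 23.1 × (415.53/581.83) = 23.1 × 0.714178 = 16.4975
Index = Σ wᵢ·(p₁ᵢ/p₀ᵢ) = 9.0144 + 16.5765 + 33.7154 + 15.3370 + 21.7725 + 16.4975 = 112.9134

112.9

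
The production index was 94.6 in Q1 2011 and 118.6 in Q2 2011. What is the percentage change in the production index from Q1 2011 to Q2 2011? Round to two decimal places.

Change = (118.6 − 94.6) / 94.6 × 100
       = 24.0 / 94.6 × 100 = 25.3700%

25.37%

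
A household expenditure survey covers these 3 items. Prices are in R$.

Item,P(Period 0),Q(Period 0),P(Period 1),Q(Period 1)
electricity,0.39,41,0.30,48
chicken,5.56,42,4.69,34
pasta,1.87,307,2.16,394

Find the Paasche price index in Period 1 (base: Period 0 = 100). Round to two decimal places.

108.51

Paasche price index uses current-period quantities as weights.
ΣP(Period 1)·Q(Period 1) = 0.30×48 + 4.69×34 + 2.16×394 = 14.4 + 159.46 + 851.04 = 1024.9
ΣP(Period 0)·Q(Period 1) = 0.39×48 + 5.56×34 + 1.87×394 = 18.72 + 189.04 + 736.78 = 944.54
Index = 1024.9 / 944.54 × 100 = 108.5078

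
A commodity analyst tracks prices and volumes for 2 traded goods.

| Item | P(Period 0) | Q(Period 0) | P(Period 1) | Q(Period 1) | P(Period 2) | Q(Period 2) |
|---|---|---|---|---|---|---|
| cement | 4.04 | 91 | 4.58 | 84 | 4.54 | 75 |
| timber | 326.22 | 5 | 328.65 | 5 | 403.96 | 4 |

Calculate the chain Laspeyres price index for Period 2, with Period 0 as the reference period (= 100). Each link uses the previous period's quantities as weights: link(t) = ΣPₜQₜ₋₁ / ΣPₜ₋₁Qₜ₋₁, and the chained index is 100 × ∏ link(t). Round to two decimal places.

Link Period 0→Period 1:
ΣP(Period 1)Q(Period 0) = 4.58×91 + 328.65×5 = 416.78 + 1643.25 = 2060.03
ΣP(Period 0)Q(Period 0) = 4.04×91 + 326.22×5 = 367.64 + 1631.1 = 1998.74
link = 2060.03/1998.74 = 1.030664
Link Period 1→Period 2:
ΣP(Period 2)Q(Period 1) = 4.54×84 + 403.96×5 = 381.36 + 2019.8 = 2401.16
ΣP(Period 1)Q(Period 1) = 4.58×84 + 328.65×5 = 384.72 + 1643.25 = 2027.97
link = 2401.16/2027.97 = 1.184021
Chained index = 100 × 1.030664 × 1.184021 = 122.0329

122.03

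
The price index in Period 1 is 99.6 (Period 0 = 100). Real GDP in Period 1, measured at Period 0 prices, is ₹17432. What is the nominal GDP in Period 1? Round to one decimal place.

17362.3

Nominal = Real × (Index/100) = 17432 × (99.6/100)
        = 17432 × 0.996 = 17362.2720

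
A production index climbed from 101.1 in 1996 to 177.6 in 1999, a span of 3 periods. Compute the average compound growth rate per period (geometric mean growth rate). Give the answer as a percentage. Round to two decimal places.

Growth factor = (177.6/101.1)^(1/3) = (1.756677)^(1/3) = 1.206602
Growth rate = 1.206602 − 1 = 0.206602 = 20.6602%

20.66%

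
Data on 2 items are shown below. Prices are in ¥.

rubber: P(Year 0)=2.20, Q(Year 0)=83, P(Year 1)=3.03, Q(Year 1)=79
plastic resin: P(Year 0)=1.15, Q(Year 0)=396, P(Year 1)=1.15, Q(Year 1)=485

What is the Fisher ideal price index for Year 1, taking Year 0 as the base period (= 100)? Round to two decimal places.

Laspeyres component (base-period weights):
ΣP(Year 1)Q(Year 0) = 3.03×83 + 1.15×396 = 251.49 + 455.4 = 706.89
ΣP(Year 0)Q(Year 0) = 2.20×83 + 1.15×396 = 182.6 + 455.4 = 638
L = 706.89 / 638 × 100 = 110.7978
Paasche component (current-period weights):
ΣP(Year 1)Q(Year 1) = 3.03×79 + 1.15×485 = 239.37 + 557.75 = 797.12
ΣP(Year 0)Q(Year 1) = 2.20×79 + 1.15×485 = 173.8 + 557.75 = 731.55
P = 797.12 / 731.55 × 100 = 108.9632
Fisher = √(L × P) = √(110.7978 × 108.9632) = 109.8767

109.88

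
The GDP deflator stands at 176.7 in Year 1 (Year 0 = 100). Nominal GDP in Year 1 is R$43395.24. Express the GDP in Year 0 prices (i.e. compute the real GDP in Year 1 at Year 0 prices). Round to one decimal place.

Real = Nominal ÷ (Index/100) = 43395.24 ÷ (176.7/100)
     = 43395.24 ÷ 1.767 = 24558.7097

24558.7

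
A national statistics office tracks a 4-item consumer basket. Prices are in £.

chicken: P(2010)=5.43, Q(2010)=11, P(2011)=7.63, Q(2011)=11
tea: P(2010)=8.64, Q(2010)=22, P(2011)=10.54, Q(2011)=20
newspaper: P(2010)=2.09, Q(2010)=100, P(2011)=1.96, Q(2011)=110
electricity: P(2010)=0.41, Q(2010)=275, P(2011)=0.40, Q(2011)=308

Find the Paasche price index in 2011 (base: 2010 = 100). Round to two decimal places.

Paasche price index uses current-period quantities as weights.
ΣP(2011)·Q(2011) = 7.63×11 + 10.54×20 + 1.96×110 + 0.40×308 = 83.93 + 210.8 + 215.6 + 123.2 = 633.53
ΣP(2010)·Q(2011) = 5.43×11 + 8.64×20 + 2.09×110 + 0.41×308 = 59.73 + 172.8 + 229.9 + 126.28 = 588.71
Index = 633.53 / 588.71 × 100 = 107.6133

107.61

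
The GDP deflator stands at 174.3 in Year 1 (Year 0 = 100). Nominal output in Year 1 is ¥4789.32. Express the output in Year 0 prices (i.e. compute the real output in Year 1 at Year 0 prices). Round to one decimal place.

2747.7

Real = Nominal ÷ (Index/100) = 4789.32 ÷ (174.3/100)
     = 4789.32 ÷ 1.743 = 2747.7453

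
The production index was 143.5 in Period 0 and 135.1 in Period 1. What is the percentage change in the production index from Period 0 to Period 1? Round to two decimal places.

Change = (135.1 − 143.5) / 143.5 × 100
       = -8.4 / 143.5 × 100 = -5.8537%

-5.85%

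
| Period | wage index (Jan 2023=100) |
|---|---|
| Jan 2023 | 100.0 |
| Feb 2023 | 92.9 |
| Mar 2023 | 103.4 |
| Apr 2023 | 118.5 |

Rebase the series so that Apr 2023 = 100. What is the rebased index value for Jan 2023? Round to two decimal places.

84.39

Rebased(Jan 2023) = 100.0 / 118.5 × 100 = 84.3882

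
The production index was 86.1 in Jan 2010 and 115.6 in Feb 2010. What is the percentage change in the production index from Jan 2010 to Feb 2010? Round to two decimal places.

Change = (115.6 − 86.1) / 86.1 × 100
       = 29.5 / 86.1 × 100 = 34.2625%

34.26%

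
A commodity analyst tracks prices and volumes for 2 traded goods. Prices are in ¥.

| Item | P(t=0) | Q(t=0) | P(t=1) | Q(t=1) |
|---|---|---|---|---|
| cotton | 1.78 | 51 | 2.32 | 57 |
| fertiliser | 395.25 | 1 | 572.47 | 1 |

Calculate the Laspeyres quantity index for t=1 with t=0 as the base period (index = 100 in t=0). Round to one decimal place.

Laspeyres quantity index uses base-period prices as weights.
ΣP(t=0)·Q(t=1) = 1.78×57 + 395.25×1 = 101.46 + 395.25 = 496.71
ΣP(t=0)·Q(t=0) = 1.78×51 + 395.25×1 = 90.78 + 395.25 = 486.03
Index = 496.71 / 486.03 × 100 = 102.1974

102.2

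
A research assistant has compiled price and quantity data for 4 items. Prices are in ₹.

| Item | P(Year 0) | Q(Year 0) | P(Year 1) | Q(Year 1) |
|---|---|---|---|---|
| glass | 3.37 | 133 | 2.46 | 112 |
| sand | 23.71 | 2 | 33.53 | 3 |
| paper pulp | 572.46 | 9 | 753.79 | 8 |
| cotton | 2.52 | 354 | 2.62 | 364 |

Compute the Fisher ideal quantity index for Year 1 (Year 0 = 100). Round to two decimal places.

90.86

Laspeyres component (base-period weights):
ΣP(Year 0)Q(Year 1) = 3.37×112 + 23.71×3 + 572.46×8 + 2.52×364 = 377.44 + 71.13 + 4579.68 + 917.28 = 5945.53
ΣP(Year 0)Q(Year 0) = 3.37×133 + 23.71×2 + 572.46×9 + 2.52×354 = 448.21 + 47.42 + 5152.14 + 892.08 = 6539.85
L = 5945.53 / 6539.85 × 100 = 90.9123
Paasche component (current-period weights):
ΣP(Year 1)Q(Year 1) = 2.46×112 + 33.53×3 + 753.79×8 + 2.62×364 = 275.52 + 100.59 + 6030.32 + 953.68 = 7360.11
ΣP(Year 1)Q(Year 0) = 2.46×133 + 33.53×2 + 753.79×9 + 2.62×354 = 327.18 + 67.06 + 6784.11 + 927.48 = 8105.83
P = 7360.11 / 8105.83 × 100 = 90.8002
Fisher = √(L × P) = √(90.9123 × 90.8002) = 90.8562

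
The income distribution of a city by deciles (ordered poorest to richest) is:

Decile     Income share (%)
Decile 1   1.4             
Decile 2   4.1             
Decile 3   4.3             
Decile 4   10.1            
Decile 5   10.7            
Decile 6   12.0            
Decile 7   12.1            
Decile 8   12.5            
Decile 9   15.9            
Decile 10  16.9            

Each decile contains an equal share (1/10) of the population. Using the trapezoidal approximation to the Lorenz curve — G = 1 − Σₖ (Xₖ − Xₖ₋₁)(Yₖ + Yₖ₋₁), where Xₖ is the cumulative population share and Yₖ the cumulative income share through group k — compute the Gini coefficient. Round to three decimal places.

Cumulative income shares Yₖ: 0.0140, 0.0550, 0.0980, 0.1990, 0.3060, 0.4260, 0.5470, 0.6720, 0.8310, 1.0000
Σ (Xₖ−Xₖ₋₁)(Yₖ+Yₖ₋₁) = (1/10)(0.0140+0.0000) + (1/10)(0.0550+0.0140) + (1/10)(0.0980+0.0550) + (1/10)(0.1990+0.0980) + (1/10)(0.3060+0.1990) + (1/10)(0.4260+0.3060) + (1/10)(0.5470+0.4260) + (1/10)(0.6720+0.5470) + (1/10)(0.8310+0.6720) + (1/10)(1.0000+0.8310)
  = 0.0014 + 0.0069 + 0.0153 + 0.0297 + 0.0505 + 0.0732 + 0.0973 + 0.1219 + 0.1503 + 0.1831 = 0.7296
G = 1 − 0.7296 = 0.2704

0.270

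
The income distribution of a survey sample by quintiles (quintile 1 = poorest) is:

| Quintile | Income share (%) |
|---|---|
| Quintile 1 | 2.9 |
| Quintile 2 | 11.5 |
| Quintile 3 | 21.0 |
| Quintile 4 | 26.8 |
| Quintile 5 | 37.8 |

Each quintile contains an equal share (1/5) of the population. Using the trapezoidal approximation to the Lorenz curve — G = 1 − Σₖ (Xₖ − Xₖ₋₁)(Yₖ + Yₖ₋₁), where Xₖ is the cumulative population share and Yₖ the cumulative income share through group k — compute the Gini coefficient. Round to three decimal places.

0.340

Cumulative income shares Yₖ: 0.0290, 0.1440, 0.3540, 0.6220, 1.0000
Σ (Xₖ−Xₖ₋₁)(Yₖ+Yₖ₋₁) = (1/5)(0.0290+0.0000) + (1/5)(0.1440+0.0290) + (1/5)(0.3540+0.1440) + (1/5)(0.6220+0.3540) + (1/5)(1.0000+0.6220)
  = 0.0058 + 0.0346 + 0.0996 + 0.1952 + 0.3244 = 0.6596
G = 1 − 0.6596 = 0.3404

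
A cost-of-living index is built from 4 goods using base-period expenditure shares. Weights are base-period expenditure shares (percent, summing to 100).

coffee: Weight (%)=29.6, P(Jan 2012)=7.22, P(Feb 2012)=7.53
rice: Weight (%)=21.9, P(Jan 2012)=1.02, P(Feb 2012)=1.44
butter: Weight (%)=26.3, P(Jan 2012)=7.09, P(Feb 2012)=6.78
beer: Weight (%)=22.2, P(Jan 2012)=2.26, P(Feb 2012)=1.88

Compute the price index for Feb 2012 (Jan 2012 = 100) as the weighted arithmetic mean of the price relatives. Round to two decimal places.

coffee: 29.6 × (7.53/7.22) = 29.6 × 1.042936 = 30.8709
rice: 21.9 × (1.44/1.02) = 21.9 × 1.411765 = 30.9176
butter: 26.3 × (6.78/7.09) = 26.3 × 0.956276 = 25.1501
beer: 22.2 × (1.88/2.26) = 22.2 × 0.831858 = 18.4673
Index = Σ wᵢ·(p₁ᵢ/p₀ᵢ) = 30.8709 + 30.9176 + 25.1501 + 18.4673 = 105.4059

105.41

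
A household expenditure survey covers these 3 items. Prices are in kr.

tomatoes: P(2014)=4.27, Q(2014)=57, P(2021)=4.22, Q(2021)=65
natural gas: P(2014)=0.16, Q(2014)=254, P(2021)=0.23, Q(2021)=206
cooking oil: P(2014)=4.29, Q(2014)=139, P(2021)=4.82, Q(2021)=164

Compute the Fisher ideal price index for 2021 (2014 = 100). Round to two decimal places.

Laspeyres component (base-period weights):
ΣP(2021)Q(2014) = 4.22×57 + 0.23×254 + 4.82×139 = 240.54 + 58.42 + 669.98 = 968.94
ΣP(2014)Q(2014) = 4.27×57 + 0.16×254 + 4.29×139 = 243.39 + 40.64 + 596.31 = 880.34
L = 968.94 / 880.34 × 100 = 110.0643
Paasche component (current-period weights):
ΣP(2021)Q(2021) = 4.22×65 + 0.23×206 + 4.82×164 = 274.3 + 47.38 + 790.48 = 1112.16
ΣP(2014)Q(2021) = 4.27×65 + 0.16×206 + 4.29×164 = 277.55 + 32.96 + 703.56 = 1014.07
P = 1112.16 / 1014.07 × 100 = 109.6729
Fisher = √(L × P) = √(110.0643 × 109.6729) = 109.8684

109.87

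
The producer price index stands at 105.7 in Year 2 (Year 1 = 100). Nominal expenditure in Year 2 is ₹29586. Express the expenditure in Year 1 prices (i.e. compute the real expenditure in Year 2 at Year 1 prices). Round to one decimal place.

27990.5

Real = Nominal ÷ (Index/100) = 29586 ÷ (105.7/100)
     = 29586 ÷ 1.057 = 27990.5393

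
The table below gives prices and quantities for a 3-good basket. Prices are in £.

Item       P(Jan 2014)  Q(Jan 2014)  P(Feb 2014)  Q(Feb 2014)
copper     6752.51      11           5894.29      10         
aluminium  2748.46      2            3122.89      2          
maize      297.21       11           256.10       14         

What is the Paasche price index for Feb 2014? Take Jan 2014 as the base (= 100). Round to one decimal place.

Paasche price index uses current-period quantities as weights.
ΣP(Feb 2014)·Q(Feb 2014) = 5894.29×10 + 3122.89×2 + 256.10×14 = 58942.9 + 6245.78 + 3585.4 = 68774.08
ΣP(Jan 2014)·Q(Feb 2014) = 6752.51×10 + 2748.46×2 + 297.21×14 = 67525.1 + 5496.92 + 4160.94 = 77182.96
Index = 68774.08 / 77182.96 × 100 = 89.1053

89.1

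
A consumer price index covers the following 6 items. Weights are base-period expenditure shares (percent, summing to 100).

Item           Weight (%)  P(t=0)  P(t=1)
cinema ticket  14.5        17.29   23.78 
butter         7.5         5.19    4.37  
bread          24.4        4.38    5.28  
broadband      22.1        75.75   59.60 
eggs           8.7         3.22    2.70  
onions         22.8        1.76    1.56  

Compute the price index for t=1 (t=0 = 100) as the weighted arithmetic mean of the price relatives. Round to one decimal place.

100.6

cinema ticket: 14.5 × (23.78/17.29) = 14.5 × 1.375361 = 19.9427
butter: 7.5 × (4.37/5.19) = 7.5 × 0.842004 = 6.3150
bread: 24.4 × (5.28/4.38) = 24.4 × 1.205479 = 29.4137
broadband: 22.1 × (59.60/75.75) = 22.1 × 0.786799 = 17.3883
eggs: 8.7 × (2.70/3.22) = 8.7 × 0.838509 = 7.2950
onions: 22.8 × (1.56/1.76) = 22.8 × 0.886364 = 20.2091
Index = Σ wᵢ·(p₁ᵢ/p₀ᵢ) = 19.9427 + 6.3150 + 29.4137 + 17.3883 + 7.2950 + 20.2091 = 100.5638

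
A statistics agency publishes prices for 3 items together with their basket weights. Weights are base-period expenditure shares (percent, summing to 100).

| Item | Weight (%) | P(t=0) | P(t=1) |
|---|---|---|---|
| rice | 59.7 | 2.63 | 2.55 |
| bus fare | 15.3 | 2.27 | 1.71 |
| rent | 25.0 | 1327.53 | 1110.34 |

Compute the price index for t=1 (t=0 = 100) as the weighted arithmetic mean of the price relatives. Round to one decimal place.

90.3

rice: 59.7 × (2.55/2.63) = 59.7 × 0.969582 = 57.8840
bus fare: 15.3 × (1.71/2.27) = 15.3 × 0.753304 = 11.5256
rent: 25.0 × (1110.34/1327.53) = 25.0 × 0.836395 = 20.9099
Index = Σ wᵢ·(p₁ᵢ/p₀ᵢ) = 57.8840 + 11.5256 + 20.9099 = 90.3195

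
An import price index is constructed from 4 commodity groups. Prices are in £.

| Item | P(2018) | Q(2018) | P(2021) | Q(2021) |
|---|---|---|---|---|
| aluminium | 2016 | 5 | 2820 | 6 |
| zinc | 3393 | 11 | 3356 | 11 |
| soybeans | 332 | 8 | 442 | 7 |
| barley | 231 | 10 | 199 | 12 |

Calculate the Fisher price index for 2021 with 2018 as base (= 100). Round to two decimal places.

108.39

Laspeyres component (base-period weights):
ΣP(2021)Q(2018) = 2820×5 + 3356×11 + 442×8 + 199×10 = 14100 + 36916 + 3536 + 1990 = 56542
ΣP(2018)Q(2018) = 2016×5 + 3393×11 + 332×8 + 231×10 = 10080 + 37323 + 2656 + 2310 = 52369
L = 56542 / 52369 × 100 = 107.9685
Paasche component (current-period weights):
ΣP(2021)Q(2021) = 2820×6 + 3356×11 + 442×7 + 199×12 = 16920 + 36916 + 3094 + 2388 = 59318
ΣP(2018)Q(2021) = 2016×6 + 3393×11 + 332×7 + 231×12 = 12096 + 37323 + 2324 + 2772 = 54515
P = 59318 / 54515 × 100 = 108.8104
Fisher = √(L × P) = √(107.9685 × 108.8104) = 108.3886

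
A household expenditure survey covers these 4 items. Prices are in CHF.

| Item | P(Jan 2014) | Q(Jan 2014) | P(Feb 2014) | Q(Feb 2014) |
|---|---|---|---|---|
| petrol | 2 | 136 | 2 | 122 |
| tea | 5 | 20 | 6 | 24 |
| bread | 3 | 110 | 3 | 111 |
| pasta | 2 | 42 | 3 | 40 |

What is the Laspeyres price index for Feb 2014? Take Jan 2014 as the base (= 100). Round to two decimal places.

Laspeyres price index uses base-period quantities as weights.
ΣP(Feb 2014)·Q(Jan 2014) = 2×136 + 6×20 + 3×110 + 3×42 = 272 + 120 + 330 + 126 = 848
ΣP(Jan 2014)·Q(Jan 2014) = 2×136 + 5×20 + 3×110 + 2×42 = 272 + 100 + 330 + 84 = 786
Index = 848 / 786 × 100 = 107.8880

107.89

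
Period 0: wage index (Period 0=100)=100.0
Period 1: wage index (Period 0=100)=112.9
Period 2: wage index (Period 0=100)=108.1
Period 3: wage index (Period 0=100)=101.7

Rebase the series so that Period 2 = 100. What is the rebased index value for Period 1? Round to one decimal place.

104.4

Rebased(Period 1) = 112.9 / 108.1 × 100 = 104.4403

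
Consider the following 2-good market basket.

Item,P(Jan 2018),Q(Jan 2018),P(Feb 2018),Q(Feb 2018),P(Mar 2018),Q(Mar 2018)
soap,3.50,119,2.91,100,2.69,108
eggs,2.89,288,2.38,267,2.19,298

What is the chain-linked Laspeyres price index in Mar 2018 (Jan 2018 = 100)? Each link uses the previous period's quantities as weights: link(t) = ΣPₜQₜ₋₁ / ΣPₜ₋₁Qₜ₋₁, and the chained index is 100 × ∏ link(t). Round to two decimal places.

76.13

Link Jan 2018→Feb 2018:
ΣP(Feb 2018)Q(Jan 2018) = 2.91×119 + 2.38×288 = 346.29 + 685.44 = 1031.73
ΣP(Jan 2018)Q(Jan 2018) = 3.50×119 + 2.89×288 = 416.5 + 832.32 = 1248.82
link = 1031.73/1248.82 = 0.826164
Link Feb 2018→Mar 2018:
ΣP(Mar 2018)Q(Feb 2018) = 2.69×100 + 2.19×267 = 269 + 584.73 = 853.73
ΣP(Feb 2018)Q(Feb 2018) = 2.91×100 + 2.38×267 = 291 + 635.46 = 926.46
link = 853.73/926.46 = 0.921497
Chained index = 100 × 0.826164 × 0.921497 = 76.1307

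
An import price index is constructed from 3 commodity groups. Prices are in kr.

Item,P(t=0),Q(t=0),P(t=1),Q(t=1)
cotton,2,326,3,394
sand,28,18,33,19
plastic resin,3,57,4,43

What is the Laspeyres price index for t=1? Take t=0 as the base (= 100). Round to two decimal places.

135.64

Laspeyres price index uses base-period quantities as weights.
ΣP(t=1)·Q(t=0) = 3×326 + 33×18 + 4×57 = 978 + 594 + 228 = 1800
ΣP(t=0)·Q(t=0) = 2×326 + 28×18 + 3×57 = 652 + 504 + 171 = 1327
Index = 1800 / 1327 × 100 = 135.6443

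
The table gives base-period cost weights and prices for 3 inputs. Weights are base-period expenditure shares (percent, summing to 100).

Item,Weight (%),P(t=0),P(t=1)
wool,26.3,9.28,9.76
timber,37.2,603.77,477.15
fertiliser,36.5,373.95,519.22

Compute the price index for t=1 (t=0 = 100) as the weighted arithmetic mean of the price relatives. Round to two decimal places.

107.74

wool: 26.3 × (9.76/9.28) = 26.3 × 1.051724 = 27.6603
timber: 37.2 × (477.15/603.77) = 37.2 × 0.790284 = 29.3986
fertiliser: 36.5 × (519.22/373.95) = 36.5 × 1.388474 = 50.6793
Index = Σ wᵢ·(p₁ᵢ/p₀ᵢ) = 27.6603 + 29.3986 + 50.6793 = 107.7382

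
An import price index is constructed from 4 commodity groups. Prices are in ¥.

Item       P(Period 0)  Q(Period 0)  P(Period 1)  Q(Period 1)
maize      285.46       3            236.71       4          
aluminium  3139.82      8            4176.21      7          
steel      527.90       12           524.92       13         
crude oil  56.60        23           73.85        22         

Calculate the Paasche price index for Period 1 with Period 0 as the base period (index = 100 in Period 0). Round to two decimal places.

Paasche price index uses current-period quantities as weights.
ΣP(Period 1)·Q(Period 1) = 236.71×4 + 4176.21×7 + 524.92×13 + 73.85×22 = 946.84 + 29233.47 + 6823.96 + 1624.7 = 38628.97
ΣP(Period 0)·Q(Period 1) = 285.46×4 + 3139.82×7 + 527.90×13 + 56.60×22 = 1141.84 + 21978.74 + 6862.7 + 1245.2 = 31228.48
Index = 38628.97 / 31228.48 × 100 = 123.6979

123.70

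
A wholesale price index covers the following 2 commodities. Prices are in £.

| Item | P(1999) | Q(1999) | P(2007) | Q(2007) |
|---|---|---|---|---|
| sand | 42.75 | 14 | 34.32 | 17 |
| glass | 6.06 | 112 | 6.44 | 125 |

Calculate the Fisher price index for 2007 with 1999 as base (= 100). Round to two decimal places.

93.82

Laspeyres component (base-period weights):
ΣP(2007)Q(1999) = 34.32×14 + 6.44×112 = 480.48 + 721.28 = 1201.76
ΣP(1999)Q(1999) = 42.75×14 + 6.06×112 = 598.5 + 678.72 = 1277.22
L = 1201.76 / 1277.22 × 100 = 94.0919
Paasche component (current-period weights):
ΣP(2007)Q(2007) = 34.32×17 + 6.44×125 = 583.44 + 805 = 1388.44
ΣP(1999)Q(2007) = 42.75×17 + 6.06×125 = 726.75 + 757.5 = 1484.25
P = 1388.44 / 1484.25 × 100 = 93.5449
Fisher = √(L × P) = √(94.0919 × 93.5449) = 93.8180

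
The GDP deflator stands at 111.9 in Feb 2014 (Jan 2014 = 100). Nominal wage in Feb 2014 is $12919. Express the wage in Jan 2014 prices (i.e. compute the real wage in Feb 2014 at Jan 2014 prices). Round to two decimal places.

11545.13

Real = Nominal ÷ (Index/100) = 12919 ÷ (111.9/100)
     = 12919 ÷ 1.119 = 11545.1296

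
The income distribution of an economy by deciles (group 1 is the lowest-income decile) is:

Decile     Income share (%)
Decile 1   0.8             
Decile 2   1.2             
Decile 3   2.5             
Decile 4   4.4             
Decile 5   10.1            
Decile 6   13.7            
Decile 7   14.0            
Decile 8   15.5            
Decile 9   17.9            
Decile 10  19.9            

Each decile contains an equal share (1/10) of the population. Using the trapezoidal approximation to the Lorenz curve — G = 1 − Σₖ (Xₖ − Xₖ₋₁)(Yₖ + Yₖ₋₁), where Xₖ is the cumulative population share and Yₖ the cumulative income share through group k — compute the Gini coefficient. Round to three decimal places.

Cumulative income shares Yₖ: 0.0080, 0.0200, 0.0450, 0.0890, 0.1900, 0.3270, 0.4670, 0.6220, 0.8010, 1.0000
Σ (Xₖ−Xₖ₋₁)(Yₖ+Yₖ₋₁) = (1/10)(0.0080+0.0000) + (1/10)(0.0200+0.0080) + (1/10)(0.0450+0.0200) + (1/10)(0.0890+0.0450) + (1/10)(0.1900+0.0890) + (1/10)(0.3270+0.1900) + (1/10)(0.4670+0.3270) + (1/10)(0.6220+0.4670) + (1/10)(0.8010+0.6220) + (1/10)(1.0000+0.8010)
  = 0.0008 + 0.0028 + 0.0065 + 0.0134 + 0.0279 + 0.0517 + 0.0794 + 0.1089 + 0.1423 + 0.1801 = 0.6138
G = 1 − 0.6138 = 0.3862

0.386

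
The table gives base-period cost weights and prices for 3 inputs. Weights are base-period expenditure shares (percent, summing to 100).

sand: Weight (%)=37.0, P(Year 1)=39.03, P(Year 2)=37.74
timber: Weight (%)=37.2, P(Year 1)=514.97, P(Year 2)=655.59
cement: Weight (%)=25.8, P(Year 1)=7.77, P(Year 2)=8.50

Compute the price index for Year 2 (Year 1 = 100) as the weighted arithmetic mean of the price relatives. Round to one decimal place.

sand: 37.0 × (37.74/39.03) = 37.0 × 0.966949 = 35.7771
timber: 37.2 × (655.59/514.97) = 37.2 × 1.273064 = 47.3580
cement: 25.8 × (8.50/7.77) = 25.8 × 1.093951 = 28.2239
Index = Σ wᵢ·(p₁ᵢ/p₀ᵢ) = 35.7771 + 47.3580 + 28.2239 = 111.3590

111.4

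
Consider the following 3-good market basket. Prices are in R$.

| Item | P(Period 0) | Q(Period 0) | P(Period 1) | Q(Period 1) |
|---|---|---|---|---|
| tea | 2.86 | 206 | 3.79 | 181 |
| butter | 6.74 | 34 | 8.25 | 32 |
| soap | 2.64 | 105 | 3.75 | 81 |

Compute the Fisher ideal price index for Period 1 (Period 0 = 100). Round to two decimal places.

132.59

Laspeyres component (base-period weights):
ΣP(Period 1)Q(Period 0) = 3.79×206 + 8.25×34 + 3.75×105 = 780.74 + 280.5 + 393.75 = 1454.99
ΣP(Period 0)Q(Period 0) = 2.86×206 + 6.74×34 + 2.64×105 = 589.16 + 229.16 + 277.2 = 1095.52
L = 1454.99 / 1095.52 × 100 = 132.8127
Paasche component (current-period weights):
ΣP(Period 1)Q(Period 1) = 3.79×181 + 8.25×32 + 3.75×81 = 685.99 + 264 + 303.75 = 1253.74
ΣP(Period 0)Q(Period 1) = 2.86×181 + 6.74×32 + 2.64×81 = 517.66 + 215.68 + 213.84 = 947.18
P = 1253.74 / 947.18 × 100 = 132.3655
Fisher = √(L × P) = √(132.8127 × 132.3655) = 132.5889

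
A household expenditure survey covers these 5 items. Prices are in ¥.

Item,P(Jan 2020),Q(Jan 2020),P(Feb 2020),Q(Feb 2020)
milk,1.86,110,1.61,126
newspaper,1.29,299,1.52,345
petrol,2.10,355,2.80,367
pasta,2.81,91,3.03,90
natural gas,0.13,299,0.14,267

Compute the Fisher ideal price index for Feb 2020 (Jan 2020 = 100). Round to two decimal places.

Laspeyres component (base-period weights):
ΣP(Feb 2020)Q(Jan 2020) = 1.61×110 + 1.52×299 + 2.80×355 + 3.03×91 + 0.14×299 = 177.1 + 454.48 + 994 + 275.73 + 41.86 = 1943.17
ΣP(Jan 2020)Q(Jan 2020) = 1.86×110 + 1.29×299 + 2.10×355 + 2.81×91 + 0.13×299 = 204.6 + 385.71 + 745.5 + 255.71 + 38.87 = 1630.39
L = 1943.17 / 1630.39 × 100 = 119.1844
Paasche component (current-period weights):
ΣP(Feb 2020)Q(Feb 2020) = 1.61×126 + 1.52×345 + 2.80×367 + 3.03×90 + 0.14×267 = 202.86 + 524.4 + 1027.6 + 272.7 + 37.38 = 2064.94
ΣP(Jan 2020)Q(Feb 2020) = 1.86×126 + 1.29×345 + 2.10×367 + 2.81×90 + 0.13×267 = 234.36 + 445.05 + 770.7 + 252.9 + 34.71 = 1737.72
P = 2064.94 / 1737.72 × 100 = 118.8304
Fisher = √(L × P) = √(119.1844 × 118.8304) = 119.0073

119.01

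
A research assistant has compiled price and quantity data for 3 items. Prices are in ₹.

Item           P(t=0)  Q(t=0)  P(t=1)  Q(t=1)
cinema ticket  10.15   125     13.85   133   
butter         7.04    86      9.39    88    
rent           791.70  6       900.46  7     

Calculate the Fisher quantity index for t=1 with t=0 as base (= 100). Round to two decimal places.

113.18

Laspeyres component (base-period weights):
ΣP(t=0)Q(t=1) = 10.15×133 + 7.04×88 + 791.70×7 = 1349.95 + 619.52 + 5541.9 = 7511.37
ΣP(t=0)Q(t=0) = 10.15×125 + 7.04×86 + 791.70×6 = 1268.75 + 605.44 + 4750.2 = 6624.39
L = 7511.37 / 6624.39 × 100 = 113.3896
Paasche component (current-period weights):
ΣP(t=1)Q(t=1) = 13.85×133 + 9.39×88 + 900.46×7 = 1842.05 + 826.32 + 6303.22 = 8971.59
ΣP(t=1)Q(t=0) = 13.85×125 + 9.39×86 + 900.46×6 = 1731.25 + 807.54 + 5402.76 = 7941.55
P = 8971.59 / 7941.55 × 100 = 112.9703
Fisher = √(L × P) = √(113.3896 × 112.9703) = 113.1797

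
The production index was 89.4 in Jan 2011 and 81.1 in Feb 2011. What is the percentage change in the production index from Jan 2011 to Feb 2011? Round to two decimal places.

-9.28%

Change = (81.1 − 89.4) / 89.4 × 100
       = -8.3 / 89.4 × 100 = -9.2841%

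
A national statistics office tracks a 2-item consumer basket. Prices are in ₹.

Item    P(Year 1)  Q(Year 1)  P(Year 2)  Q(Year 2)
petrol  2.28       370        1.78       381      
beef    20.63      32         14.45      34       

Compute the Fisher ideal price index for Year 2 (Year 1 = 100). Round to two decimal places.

Laspeyres component (base-period weights):
ΣP(Year 2)Q(Year 1) = 1.78×370 + 14.45×32 = 658.6 + 462.4 = 1121
ΣP(Year 1)Q(Year 1) = 2.28×370 + 20.63×32 = 843.6 + 660.16 = 1503.76
L = 1121 / 1503.76 × 100 = 74.5465
Paasche component (current-period weights):
ΣP(Year 2)Q(Year 2) = 1.78×381 + 14.45×34 = 678.18 + 491.3 = 1169.48
ΣP(Year 1)Q(Year 2) = 2.28×381 + 20.63×34 = 868.68 + 701.42 = 1570.1
P = 1169.48 / 1570.1 × 100 = 74.4844
Fisher = √(L × P) = √(74.5465 × 74.4844) = 74.5154

74.52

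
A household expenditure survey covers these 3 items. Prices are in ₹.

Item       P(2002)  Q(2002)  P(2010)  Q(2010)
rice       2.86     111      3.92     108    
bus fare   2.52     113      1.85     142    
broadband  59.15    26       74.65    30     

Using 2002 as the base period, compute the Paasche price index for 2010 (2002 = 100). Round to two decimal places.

119.84

Paasche price index uses current-period quantities as weights.
ΣP(2010)·Q(2010) = 3.92×108 + 1.85×142 + 74.65×30 = 423.36 + 262.7 + 2239.5 = 2925.56
ΣP(2002)·Q(2010) = 2.86×108 + 2.52×142 + 59.15×30 = 308.88 + 357.84 + 1774.5 = 2441.22
Index = 2925.56 / 2441.22 × 100 = 119.8401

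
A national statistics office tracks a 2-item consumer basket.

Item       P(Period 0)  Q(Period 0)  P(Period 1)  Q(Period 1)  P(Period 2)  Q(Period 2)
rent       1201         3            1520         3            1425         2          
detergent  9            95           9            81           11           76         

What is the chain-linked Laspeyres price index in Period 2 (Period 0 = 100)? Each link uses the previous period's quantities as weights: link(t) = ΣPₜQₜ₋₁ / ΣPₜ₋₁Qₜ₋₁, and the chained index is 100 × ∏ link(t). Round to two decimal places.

Link Period 0→Period 1:
ΣP(Period 1)Q(Period 0) = 1520×3 + 9×95 = 4560 + 855 = 5415
ΣP(Period 0)Q(Period 0) = 1201×3 + 9×95 = 3603 + 855 = 4458
link = 5415/4458 = 1.214670
Link Period 1→Period 2:
ΣP(Period 2)Q(Period 1) = 1425×3 + 11×81 = 4275 + 891 = 5166
ΣP(Period 1)Q(Period 1) = 1520×3 + 9×81 = 4560 + 729 = 5289
link = 5166/5289 = 0.976744
Chained index = 100 × 1.214670 × 0.976744 = 118.6422

118.64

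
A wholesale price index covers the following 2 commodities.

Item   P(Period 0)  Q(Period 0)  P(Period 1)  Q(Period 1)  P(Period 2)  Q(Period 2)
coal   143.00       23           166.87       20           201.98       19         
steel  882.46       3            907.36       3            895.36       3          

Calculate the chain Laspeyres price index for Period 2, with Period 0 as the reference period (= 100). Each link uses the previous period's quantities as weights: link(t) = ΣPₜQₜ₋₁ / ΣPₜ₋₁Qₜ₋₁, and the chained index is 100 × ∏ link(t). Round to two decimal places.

122.66

Link Period 0→Period 1:
ΣP(Period 1)Q(Period 0) = 166.87×23 + 907.36×3 = 3838.01 + 2722.08 = 6560.09
ΣP(Period 0)Q(Period 0) = 143.00×23 + 882.46×3 = 3289 + 2647.38 = 5936.38
link = 6560.09/5936.38 = 1.105066
Link Period 1→Period 2:
ΣP(Period 2)Q(Period 1) = 201.98×20 + 895.36×3 = 4039.6 + 2686.08 = 6725.68
ΣP(Period 1)Q(Period 1) = 166.87×20 + 907.36×3 = 3337.4 + 2722.08 = 6059.48
link = 6725.68/6059.48 = 1.109943
Chained index = 100 × 1.105066 × 1.109943 = 122.6560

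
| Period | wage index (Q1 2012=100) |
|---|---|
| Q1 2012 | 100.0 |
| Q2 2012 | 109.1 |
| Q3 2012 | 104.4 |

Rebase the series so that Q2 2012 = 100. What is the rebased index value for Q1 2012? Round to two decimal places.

Rebased(Q1 2012) = 100.0 / 109.1 × 100 = 91.6590

91.66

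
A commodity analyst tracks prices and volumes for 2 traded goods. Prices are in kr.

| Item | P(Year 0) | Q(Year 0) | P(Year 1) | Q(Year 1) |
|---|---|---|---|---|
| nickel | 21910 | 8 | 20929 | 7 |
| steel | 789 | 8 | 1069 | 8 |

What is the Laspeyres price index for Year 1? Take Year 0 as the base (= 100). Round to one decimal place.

96.9

Laspeyres price index uses base-period quantities as weights.
ΣP(Year 1)·Q(Year 0) = 20929×8 + 1069×8 = 167432 + 8552 = 175984
ΣP(Year 0)·Q(Year 0) = 21910×8 + 789×8 = 175280 + 6312 = 181592
Index = 175984 / 181592 × 100 = 96.9118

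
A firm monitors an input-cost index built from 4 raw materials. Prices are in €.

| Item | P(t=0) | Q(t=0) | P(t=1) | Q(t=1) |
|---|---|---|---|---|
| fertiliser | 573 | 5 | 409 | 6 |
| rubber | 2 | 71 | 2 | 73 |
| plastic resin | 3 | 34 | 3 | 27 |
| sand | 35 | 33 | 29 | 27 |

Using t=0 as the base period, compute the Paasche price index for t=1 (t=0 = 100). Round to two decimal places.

Paasche price index uses current-period quantities as weights.
ΣP(t=1)·Q(t=1) = 409×6 + 2×73 + 3×27 + 29×27 = 2454 + 146 + 81 + 783 = 3464
ΣP(t=0)·Q(t=1) = 573×6 + 2×73 + 3×27 + 35×27 = 3438 + 146 + 81 + 945 = 4610
Index = 3464 / 4610 × 100 = 75.1410

75.14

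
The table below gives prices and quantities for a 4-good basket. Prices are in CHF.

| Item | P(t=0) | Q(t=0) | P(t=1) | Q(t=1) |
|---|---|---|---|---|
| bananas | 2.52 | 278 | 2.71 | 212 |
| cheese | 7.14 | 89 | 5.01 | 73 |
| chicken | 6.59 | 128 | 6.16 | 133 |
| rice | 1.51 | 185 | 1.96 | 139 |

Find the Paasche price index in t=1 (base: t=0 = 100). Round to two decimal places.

Paasche price index uses current-period quantities as weights.
ΣP(t=1)·Q(t=1) = 2.71×212 + 5.01×73 + 6.16×133 + 1.96×139 = 574.52 + 365.73 + 819.28 + 272.44 = 2031.97
ΣP(t=0)·Q(t=1) = 2.52×212 + 7.14×73 + 6.59×133 + 1.51×139 = 534.24 + 521.22 + 876.47 + 209.89 = 2141.82
Index = 2031.97 / 2141.82 × 100 = 94.8712

94.87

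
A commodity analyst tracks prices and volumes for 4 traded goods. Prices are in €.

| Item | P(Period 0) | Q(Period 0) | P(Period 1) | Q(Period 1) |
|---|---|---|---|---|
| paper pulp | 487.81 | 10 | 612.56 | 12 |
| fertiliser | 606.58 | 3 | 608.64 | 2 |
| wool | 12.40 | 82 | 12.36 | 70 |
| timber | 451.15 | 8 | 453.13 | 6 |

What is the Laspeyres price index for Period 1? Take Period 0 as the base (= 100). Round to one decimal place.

111.2

Laspeyres price index uses base-period quantities as weights.
ΣP(Period 1)·Q(Period 0) = 612.56×10 + 608.64×3 + 12.36×82 + 453.13×8 = 6125.6 + 1825.92 + 1013.52 + 3625.04 = 12590.08
ΣP(Period 0)·Q(Period 0) = 487.81×10 + 606.58×3 + 12.40×82 + 451.15×8 = 4878.1 + 1819.74 + 1016.8 + 3609.2 = 11323.84
Index = 12590.08 / 11323.84 × 100 = 111.1821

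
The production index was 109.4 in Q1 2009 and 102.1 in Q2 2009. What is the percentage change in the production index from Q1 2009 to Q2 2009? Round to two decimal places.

Change = (102.1 − 109.4) / 109.4 × 100
       = -7.3 / 109.4 × 100 = -6.6728%

-6.67%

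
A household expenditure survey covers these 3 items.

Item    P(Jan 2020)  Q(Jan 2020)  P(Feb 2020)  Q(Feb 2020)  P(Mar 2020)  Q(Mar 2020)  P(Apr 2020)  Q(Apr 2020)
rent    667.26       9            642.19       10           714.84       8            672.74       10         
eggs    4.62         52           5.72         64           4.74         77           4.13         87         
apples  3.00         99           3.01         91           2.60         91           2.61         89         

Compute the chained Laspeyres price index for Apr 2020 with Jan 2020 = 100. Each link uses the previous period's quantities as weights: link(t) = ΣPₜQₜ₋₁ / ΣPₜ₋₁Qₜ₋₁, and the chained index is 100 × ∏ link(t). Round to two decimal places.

99.66

Link Jan 2020→Feb 2020:
ΣP(Feb 2020)Q(Jan 2020) = 642.19×9 + 5.72×52 + 3.01×99 = 5779.71 + 297.44 + 297.99 = 6375.14
ΣP(Jan 2020)Q(Jan 2020) = 667.26×9 + 4.62×52 + 3.00×99 = 6005.34 + 240.24 + 297 = 6542.58
link = 6375.14/6542.58 = 0.974408
Link Feb 2020→Mar 2020:
ΣP(Mar 2020)Q(Feb 2020) = 714.84×10 + 4.74×64 + 2.60×91 = 7148.4 + 303.36 + 236.6 = 7688.36
ΣP(Feb 2020)Q(Feb 2020) = 642.19×10 + 5.72×64 + 3.01×91 = 6421.9 + 366.08 + 273.91 = 7061.89
link = 7688.36/7061.89 = 1.088711
Link Mar 2020→Apr 2020:
ΣP(Apr 2020)Q(Mar 2020) = 672.74×8 + 4.13×77 + 2.61×91 = 5381.92 + 318.01 + 237.51 = 5937.44
ΣP(Mar 2020)Q(Mar 2020) = 714.84×8 + 4.74×77 + 2.60×91 = 5718.72 + 364.98 + 236.6 = 6320.3
link = 5937.44/6320.3 = 0.939424
Chained index = 100 × 0.974408 × 1.088711 × 0.939424 = 99.6586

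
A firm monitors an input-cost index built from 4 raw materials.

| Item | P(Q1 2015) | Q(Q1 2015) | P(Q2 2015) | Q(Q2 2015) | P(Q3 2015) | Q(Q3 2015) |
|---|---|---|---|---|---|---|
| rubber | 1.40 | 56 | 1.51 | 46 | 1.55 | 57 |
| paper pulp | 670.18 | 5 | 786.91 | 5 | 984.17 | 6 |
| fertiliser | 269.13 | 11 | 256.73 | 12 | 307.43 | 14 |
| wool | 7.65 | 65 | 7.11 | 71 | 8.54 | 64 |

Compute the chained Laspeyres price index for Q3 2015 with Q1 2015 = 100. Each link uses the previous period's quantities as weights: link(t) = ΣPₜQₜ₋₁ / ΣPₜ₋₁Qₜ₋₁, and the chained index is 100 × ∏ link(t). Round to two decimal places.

129.81

Link Q1 2015→Q2 2015:
ΣP(Q2 2015)Q(Q1 2015) = 1.51×56 + 786.91×5 + 256.73×11 + 7.11×65 = 84.56 + 3934.55 + 2824.03 + 462.15 = 7305.29
ΣP(Q1 2015)Q(Q1 2015) = 1.40×56 + 670.18×5 + 269.13×11 + 7.65×65 = 78.4 + 3350.9 + 2960.43 + 497.25 = 6886.98
link = 7305.29/6886.98 = 1.060739
Link Q2 2015→Q3 2015:
ΣP(Q3 2015)Q(Q2 2015) = 1.55×46 + 984.17×5 + 307.43×12 + 8.54×71 = 71.3 + 4920.85 + 3689.16 + 606.34 = 9287.65
ΣP(Q2 2015)Q(Q2 2015) = 1.51×46 + 786.91×5 + 256.73×12 + 7.11×71 = 69.46 + 3934.55 + 3080.76 + 504.81 = 7589.58
link = 9287.65/7589.58 = 1.223737
Chained index = 100 × 1.060739 × 1.223737 = 129.8066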